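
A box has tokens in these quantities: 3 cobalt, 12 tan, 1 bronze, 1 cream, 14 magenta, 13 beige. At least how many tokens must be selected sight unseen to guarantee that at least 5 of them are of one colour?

An adversary could hand out at most 4 tokens per colour (cobalt, bronze, cream run out sooner): 3 + 4 + 1 + 1 + 4 + 4 = 17 tokens and still no colour has 5.
One more token lands in a colour already at 4, so 18 draws are enough and 17 are not.

18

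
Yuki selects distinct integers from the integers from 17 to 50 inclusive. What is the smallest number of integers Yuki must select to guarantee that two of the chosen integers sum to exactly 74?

Two chosen integers sum to 74 exactly when both halves of some pair {x, 74−x} with 24 ≤ x ≤ 74−x ≤ 50 are chosen — 13 such pairs.
The remaining 8 elements (those with no distinct partner in range) can never complete a 74-sum, so the worst case takes all of them and one from each pair: 8 + 13 = 21.
By pigeonhole, the 22nd integer has to be the second member of some pair, so 21 + 1 = 22.

22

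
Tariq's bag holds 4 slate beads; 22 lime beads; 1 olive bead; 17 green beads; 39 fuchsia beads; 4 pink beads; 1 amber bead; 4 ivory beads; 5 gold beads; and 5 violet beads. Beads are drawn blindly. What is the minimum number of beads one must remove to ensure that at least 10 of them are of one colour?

An adversary could hand out at most 9 beads per colour (7 colours run out sooner): 4 + 9 + 1 + 9 + 9 + 4 + 1 + 4 + 5 + 5 = 51 beads and still no colour has 10.
Pigeonhole: one more bead lands in a colour already at 9, so 52 draws are enough and 51 are not.

52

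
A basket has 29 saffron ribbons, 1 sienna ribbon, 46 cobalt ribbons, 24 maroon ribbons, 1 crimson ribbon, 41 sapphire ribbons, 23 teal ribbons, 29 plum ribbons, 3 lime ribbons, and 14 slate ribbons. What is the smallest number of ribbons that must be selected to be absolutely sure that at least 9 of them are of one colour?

62

An adversary could hand out at most 8 ribbons per colour (sienna, crimson, lime run out sooner): 8 + 1 + 8 + 8 + 1 + 8 + 8 + 8 + 3 + 8 = 61 ribbons and still no colour has 9.
One more ribbon lands in a colour already at 8, so 62 draws are enough and 61 are not.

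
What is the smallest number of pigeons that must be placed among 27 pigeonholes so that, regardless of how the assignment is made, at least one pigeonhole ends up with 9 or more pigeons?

With 216 pigeons one could put exactly 8 in each of the 27 pigeonholes, and no pigeonhole would reach 9.
One more pigeon must land in a pigeonhole that already has 8, giving it 9.
So 27 × 8 + 1 = 217 pigeons are required.

217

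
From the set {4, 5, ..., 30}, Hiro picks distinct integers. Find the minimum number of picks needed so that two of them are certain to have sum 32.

A set avoiding the sum 32 can contain at most one of each pair {x, 32−x}, plus the 3 elements whose complement lies outside the range or equal to its own complement.
The integers 16, …, 30 (15 of them) are such a set: any two sum to at least 16+17 = 33 > 32.
By pigeonhole, any 16th integer completes one of the 12 pairs, so 16 choices force a sum of 32.

16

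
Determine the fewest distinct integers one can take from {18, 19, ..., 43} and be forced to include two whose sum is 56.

A set avoiding the sum 56 can contain at most one of each pair {x, 56−x}, plus the 6 elements whose complement lies outside the range or equal to its own complement.
The integers 28, …, 43 (16 of them) are such a set: any two sum to at least 28+29 = 57 > 56.
Any 17th integer completes one of the 10 pairs, so 17 choices force a sum of 56.

17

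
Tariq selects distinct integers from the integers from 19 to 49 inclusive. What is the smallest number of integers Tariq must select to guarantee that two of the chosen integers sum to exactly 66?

18

Group the elements by complementary pair {x, 66−x}: {19,47}, {20,46}, {21,45}, …, giving 14 two-element pairs, the single value 33 (it cannot pair with itself since the integers are distinct), and 2 integers whose partner 66−x falls outside [19,49].
Treating each of those 17 groups as a pigeonhole, one can pick one integer per group — 17 integers — with no two summing to 66.
The 18th integer lands in an occupied pair, forcing a sum of 66.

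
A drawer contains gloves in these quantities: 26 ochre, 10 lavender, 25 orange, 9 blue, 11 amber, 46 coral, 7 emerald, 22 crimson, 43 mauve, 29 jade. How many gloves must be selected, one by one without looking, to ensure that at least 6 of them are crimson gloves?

212

In the worst case for collecting crimson gloves, every non-crimson glove comes out first.
There are 26 + 10 + 25 + 9 + 11 + 46 + 7 + 43 + 29 = 206 non-crimson gloves altogether.
After those, each further glove must be crimson, so 206 + 6 = 212 draws guarantee 6 crimson gloves.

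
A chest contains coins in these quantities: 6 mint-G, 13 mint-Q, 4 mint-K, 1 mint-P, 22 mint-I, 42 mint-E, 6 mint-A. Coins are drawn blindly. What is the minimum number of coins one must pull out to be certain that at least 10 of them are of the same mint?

45

The 7 mints are the holes; the coins drawn are the pigeons.
To avoid 10 of any one mint, the worst case takes at most 9 of each mint, or every coin of a mint that has fewer than 9.
That gives 6 + 9 + 4 + 1 + 9 + 9 + 6 = 44 coins with no mint reaching 10.
The next coin forces some mint to 10, so 44 + 1 = 45.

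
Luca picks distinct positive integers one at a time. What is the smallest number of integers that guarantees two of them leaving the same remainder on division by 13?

The 13 residue classes mod 13 are the pigeonholes.
With 13 integers one could put 1 in each residue class and have no class reach 2.
The 14th integer pushes some class to 2, so 13·1 + 1 = 14.

14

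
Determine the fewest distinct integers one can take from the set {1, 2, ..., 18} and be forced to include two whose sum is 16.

Group the elements by complementary pair {x, 16−x}: {1,15}, {2,14}, {3,13}, …, giving 7 two-element pairs; the single value 8 (it cannot pair with itself since the integers are distinct); and 3 integers whose partner 16−x falls outside [1,18].
Pigeonhole: treating each of those 11 groups as a pigeonhole, one can pick one integer per group — 11 integers — with no two summing to 16.
The 12th integer lands in an occupied pair, forcing a sum of 16.

12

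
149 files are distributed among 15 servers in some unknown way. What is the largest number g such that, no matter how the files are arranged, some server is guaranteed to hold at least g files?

Pigeonhole: the 15 servers are the holes and the 149 files are the pigeons.
If every server held at most 9 files, the total would be at most 15 × 9 = 135, which is less than 149.
So some server holds at least ⌈149/15⌉ = 10 files.

10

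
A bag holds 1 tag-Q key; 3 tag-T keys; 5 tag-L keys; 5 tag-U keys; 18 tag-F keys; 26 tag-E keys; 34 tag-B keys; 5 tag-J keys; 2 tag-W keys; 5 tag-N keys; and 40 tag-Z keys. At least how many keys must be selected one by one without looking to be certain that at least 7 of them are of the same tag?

An adversary could hand out at most 6 keys per tag (7 tags run out sooner): 1 + 3 + 5 + 5 + 6 + 6 + 6 + 5 + 2 + 5 + 6 = 50 keys and still no tag has 7.
One more key lands in a tag already at 6, so 51 draws are enough and 50 are not.

51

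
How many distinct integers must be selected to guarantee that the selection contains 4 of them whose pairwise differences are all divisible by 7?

Integers whose pairwise differences are multiples of 7 are exactly those sharing a remainder mod 7. The 7 residue classes mod 7 are the pigeonholes.
With 21 integers one could put 3 in each residue class and have no class reach 4.
The 22nd integer pushes some class to 4, so 7·3 + 1 = 22.

22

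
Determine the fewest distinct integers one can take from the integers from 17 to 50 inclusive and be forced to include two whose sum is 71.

20

Two chosen integers sum to 71 exactly when both halves of some pair {x, 71−x} with 21 ≤ x ≤ 71−x ≤ 50 are chosen — 15 such pairs.
The remaining 4 elements (those with no distinct partner in range) can never complete a 71-sum, so the worst case takes all of them and one from each pair: 4 + 15 = 19.
By the pigeonhole principle, the 20th integer has to be the second member of some pair, so 19 + 1 = 20.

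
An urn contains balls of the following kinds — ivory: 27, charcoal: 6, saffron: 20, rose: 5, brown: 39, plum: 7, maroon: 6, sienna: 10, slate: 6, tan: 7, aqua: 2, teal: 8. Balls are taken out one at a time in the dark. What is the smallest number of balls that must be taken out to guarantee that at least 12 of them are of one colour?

An adversary could hand out at most 11 balls per colour (9 colours run out sooner): 11 + 6 + 11 + 5 + 11 + 7 + 6 + 10 + 6 + 7 + 2 + 8 = 90 balls and still no colour has 12.
By pigeonhole, one more ball lands in a colour already at 11, so 91 draws are enough and 90 are not.

91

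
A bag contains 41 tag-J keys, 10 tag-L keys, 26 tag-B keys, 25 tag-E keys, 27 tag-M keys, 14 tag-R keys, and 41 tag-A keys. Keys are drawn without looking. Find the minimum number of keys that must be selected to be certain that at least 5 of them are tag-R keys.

175

In the worst case for collecting tag-R keys, every non-tag-R key comes out first.
There are 41 + 10 + 26 + 25 + 27 + 41 = 170 non-tag-R keys altogether.
After those, each further key must be tag-R, so 170 + 5 = 175 draws guarantee 5 tag-R keys.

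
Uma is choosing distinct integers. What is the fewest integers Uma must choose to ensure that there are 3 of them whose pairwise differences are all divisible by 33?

67

Integers whose pairwise differences are multiples of 33 are exactly those sharing a remainder mod 33. The 33 residue classes mod 33 are the pigeonholes.
With 66 integers one could put 2 in each residue class and have no class reach 3.
The 67th integer pushes some class to 3, so 33·2 + 1 = 67.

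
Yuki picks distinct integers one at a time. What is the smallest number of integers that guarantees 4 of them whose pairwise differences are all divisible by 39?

Integers whose pairwise differences are multiples of 39 are exactly those sharing a remainder mod 39. By the pigeonhole principle, the 39 residue classes mod 39 are the pigeonholes.
With 117 integers one could put 3 in each residue class and have no class reach 4.
The 118th integer pushes some class to 4, so 39·3 + 1 = 118.

118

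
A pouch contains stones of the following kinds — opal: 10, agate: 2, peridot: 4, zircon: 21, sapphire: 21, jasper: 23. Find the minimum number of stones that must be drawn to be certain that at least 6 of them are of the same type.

By the pigeonhole principle, put each drawn stone into a box by type. The largest draw with every box below 6 takes min(count, 5) from each type; types with fewer than 5 contribute all they have.
Σ min(cᵢ, 5) = 5 + 2 + 4 + 5 + 5 + 5 = 26.
Draw number 26 + 1 = 27 must push one box to 6.

27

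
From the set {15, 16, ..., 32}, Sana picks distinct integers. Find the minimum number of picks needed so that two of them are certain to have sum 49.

A set avoiding the sum 49 can contain at most one of each pair {x, 49−x}, plus the 2 elements whose complement lies outside the range.
The integers 15, …, 24 (10 of them) are such a set: any two sum to at least 15+16 = 31 and at most 23+24 = 47 < 49.
Any 11th integer completes one of the 8 pairs, so 11 choices force a sum of 49.

11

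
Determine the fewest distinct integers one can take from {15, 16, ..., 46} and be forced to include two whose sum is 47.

Two chosen integers sum to 47 exactly when both halves of some pair {x, 47−x} with 15 ≤ x ≤ 47−x ≤ 32 are chosen — 9 such pairs.
The remaining 14 elements (those with no distinct partner in range) can never complete a 47-sum, so the worst case takes all of them and one from each pair: 14 + 9 = 23.
Pigeonhole: the 24th integer has to be the second member of some pair, so 23 + 1 = 24.

24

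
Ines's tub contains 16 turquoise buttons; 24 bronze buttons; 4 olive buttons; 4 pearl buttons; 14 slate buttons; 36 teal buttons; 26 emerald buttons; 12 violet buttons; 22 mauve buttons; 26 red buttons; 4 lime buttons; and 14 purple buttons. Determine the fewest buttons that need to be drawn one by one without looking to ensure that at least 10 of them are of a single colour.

By pigeonhole, the 12 colours are the holes; the buttons drawn are the pigeons.
To avoid 10 of any one colour, the worst case takes at most 9 of each colour, or every button of a colour that has fewer than 9.
That gives 9 + 9 + 4 + 4 + 9 + 9 + 9 + 9 + 9 + 9 + 4 + 9 = 93 buttons with no colour reaching 10.
The next button forces some colour to 10, so 93 + 1 = 94.

94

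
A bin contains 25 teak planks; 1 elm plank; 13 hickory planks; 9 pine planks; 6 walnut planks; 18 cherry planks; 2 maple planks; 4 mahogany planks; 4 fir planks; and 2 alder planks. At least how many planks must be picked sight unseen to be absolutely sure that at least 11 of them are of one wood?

59

By pigeonhole, put each drawn plank into a box by wood. The largest draw with every box below 11 takes min(count, 10) from each wood; woods with fewer than 10 contribute all they have.
Σ min(cᵢ, 10) = 10 + 1 + 10 + 9 + 6 + 10 + 2 + 4 + 4 + 2 = 58.
Draw number 58 + 1 = 59 must push one box to 11.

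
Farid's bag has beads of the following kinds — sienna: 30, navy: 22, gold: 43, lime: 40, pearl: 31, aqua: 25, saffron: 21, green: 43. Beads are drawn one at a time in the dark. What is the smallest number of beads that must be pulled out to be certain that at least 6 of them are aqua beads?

236

In the worst case for collecting aqua beads, every non-aqua bead comes out first.
There are 30 + 22 + 43 + 40 + 31 + 21 + 43 = 230 non-aqua beads altogether.
After those, each further bead must be aqua, so 230 + 6 = 236 draws guarantee 6 aqua beads.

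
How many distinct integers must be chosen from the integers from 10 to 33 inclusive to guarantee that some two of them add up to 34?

A set avoiding the sum 34 can contain at most one of each pair {x, 34−x}, plus the 10 elements whose complement lies outside the range or equal to its own complement.
The integers 17, …, 33 (17 of them) are such a set: any two sum to at least 17+18 = 35 > 34.
By pigeonhole, any 18th integer completes one of the 7 pairs, so 18 choices force a sum of 34.

18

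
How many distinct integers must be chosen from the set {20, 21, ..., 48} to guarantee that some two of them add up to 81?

22

A set avoiding the sum 81 can contain at most one of each pair {x, 81−x}, plus the 13 elements whose complement lies outside the range.
The integers 20, …, 40 (21 of them) are such a set: any two sum to at least 20+21 = 41 and at most 39+40 = 79 < 81.
By the pigeonhole principle, any 22nd integer completes one of the 8 pairs, so 22 choices force a sum of 81.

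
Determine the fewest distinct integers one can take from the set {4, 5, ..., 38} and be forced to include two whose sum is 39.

A set avoiding the sum 39 can contain at most one of each pair {x, 39−x}, plus the 3 elements whose complement lies outside the range.
The integers 20, …, 38 (19 of them) are such a set: any two sum to at least 20+21 = 41 > 39.
Any 20th integer completes one of the 16 pairs, so 20 choices force a sum of 39.

20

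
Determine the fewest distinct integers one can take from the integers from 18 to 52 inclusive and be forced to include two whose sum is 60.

A set avoiding the sum 60 can contain at most one of each pair {x, 60−x}, plus the 11 elements whose complement lies outside the range or equal to its own complement.
The integers 30, …, 52 (23 of them) are such a set: any two sum to at least 30+31 = 61 > 60.
Pigeonhole: any 24th integer completes one of the 12 pairs, so 24 choices force a sum of 60.

24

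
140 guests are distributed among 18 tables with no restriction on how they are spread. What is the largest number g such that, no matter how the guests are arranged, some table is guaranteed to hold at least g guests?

8

By the pigeonhole principle, the 18 tables are the holes and the 140 guests are the pigeons.
If every table held at most 7 guests, the total would be at most 18 × 7 = 126, which is less than 140.
So some table holds at least ⌈140/18⌉ = 8 guests.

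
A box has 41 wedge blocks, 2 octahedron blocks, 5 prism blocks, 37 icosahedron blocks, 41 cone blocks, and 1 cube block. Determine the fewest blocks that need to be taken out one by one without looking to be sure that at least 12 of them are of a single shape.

42

By pigeonhole, the 6 shapes are the holes; the blocks drawn are the pigeons.
To avoid 12 of any one shape, the worst case takes at most 11 of each shape, or every block of a shape that has fewer than 11.
That gives 11 + 2 + 5 + 11 + 11 + 1 = 41 blocks with no shape reaching 12.
The next block forces some shape to 12, so 41 + 1 = 42.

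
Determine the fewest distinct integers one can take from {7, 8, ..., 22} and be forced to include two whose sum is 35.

Group the elements by complementary pair {x, 35−x}: {13,22}, {14,21}, {15,20}, …, giving 5 two-element pairs and 6 integers whose partner 35−x falls outside [7,22].
By the pigeonhole principle, treating each of those 11 groups as a pigeonhole, one can pick one integer per group — 11 integers — with no two summing to 35.
The 12th integer lands in an occupied pair, forcing a sum of 35.

12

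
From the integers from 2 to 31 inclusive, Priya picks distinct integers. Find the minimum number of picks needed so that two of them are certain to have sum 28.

Group the elements by complementary pair {x, 28−x}: {2,26}, {3,25}, {4,24}, …, giving 12 two-element pairs, the single value 14 (it cannot pair with itself since the integers are distinct), and 5 integers whose partner 28−x falls outside [2,31].
Treating each of those 18 groups as a pigeonhole, one can pick one integer per group — 18 integers — with no two summing to 28.
The 19th integer lands in an occupied pair, forcing a sum of 28.

19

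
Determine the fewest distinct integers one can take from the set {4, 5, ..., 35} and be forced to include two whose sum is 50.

23

Two chosen integers sum to 50 exactly when both halves of some pair {x, 50−x} with 15 ≤ x ≤ 50−x ≤ 35 are chosen — 10 such pairs.
The remaining 12 elements (those with no distinct partner in range) can never complete a 50-sum, so the worst case takes all of them and one from each pair: 12 + 10 = 22.
The 23rd integer has to be the second member of some pair, so 22 + 1 = 23.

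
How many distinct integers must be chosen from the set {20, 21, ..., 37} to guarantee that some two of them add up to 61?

12

A set avoiding the sum 61 can contain at most one of each pair {x, 61−x}, plus the 4 elements whose complement lies outside the range.
The integers 20, …, 30 (11 of them) are such a set: any two sum to at least 20+21 = 41 and at most 29+30 = 59 < 61.
Any 12th integer completes one of the 7 pairs, so 12 choices force a sum of 61.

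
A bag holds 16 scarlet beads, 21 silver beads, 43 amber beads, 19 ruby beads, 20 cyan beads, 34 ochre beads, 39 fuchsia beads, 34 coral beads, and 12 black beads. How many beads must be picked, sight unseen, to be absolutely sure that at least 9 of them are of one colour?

73

By the pigeonhole principle, put each drawn bead into a box by colour. The largest draw with every box below 9 takes min(count, 8) from each colour.
Σ min(cᵢ, 8) = 8 + 8 + 8 + 8 + 8 + 8 + 8 + 8 + 8 = 72.
Draw number 72 + 1 = 73 must push one box to 9.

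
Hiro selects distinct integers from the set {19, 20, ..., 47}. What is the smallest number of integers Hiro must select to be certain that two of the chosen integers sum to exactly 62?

18

Group the elements by complementary pair {x, 62−x}: {19,43}, {20,42}, {21,41}, …, giving 12 two-element pairs, the single value 31 (it cannot pair with itself since the integers are distinct), and 4 integers whose partner 62−x falls outside [19,47].
Treating each of those 17 groups as a pigeonhole, one can pick one integer per group — 17 integers — with no two summing to 62.
The 18th integer lands in an occupied pair, forcing a sum of 62.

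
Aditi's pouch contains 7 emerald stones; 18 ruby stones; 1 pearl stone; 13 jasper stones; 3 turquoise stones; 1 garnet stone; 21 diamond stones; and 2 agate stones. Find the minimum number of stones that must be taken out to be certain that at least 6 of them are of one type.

Put each drawn stone into a box by type. The largest draw with every box below 6 takes min(count, 5) from each type; types with fewer than 5 contribute all they have.
Σ min(cᵢ, 5) = 5 + 5 + 1 + 5 + 3 + 1 + 5 + 2 = 27.
Draw number 27 + 1 = 28 must push one box to 6.

28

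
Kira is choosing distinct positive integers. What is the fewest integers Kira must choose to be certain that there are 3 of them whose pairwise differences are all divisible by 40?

Integers whose pairwise differences are multiples of 40 are exactly those sharing a remainder mod 40. Pigeonhole: the 40 residue classes mod 40 are the pigeonholes.
With 80 integers one could put 2 in each residue class and have no class reach 3.
The 81st integer pushes some class to 3, so 40·2 + 1 = 81.

81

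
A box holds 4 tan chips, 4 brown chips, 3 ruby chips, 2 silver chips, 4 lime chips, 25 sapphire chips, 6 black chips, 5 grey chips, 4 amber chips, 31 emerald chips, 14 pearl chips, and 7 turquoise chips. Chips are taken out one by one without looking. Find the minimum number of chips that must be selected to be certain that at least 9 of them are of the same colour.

The 12 colours are the holes; the chips drawn are the pigeons.
To avoid 9 of any one colour, the worst case takes at most 8 of each colour, or every chip of a colour that has fewer than 8.
That gives 4 + 4 + 3 + 2 + 4 + 8 + 6 + 5 + 4 + 8 + 8 + 7 = 63 chips with no colour reaching 9.
The next chip forces some colour to 9, so 63 + 1 = 64.

64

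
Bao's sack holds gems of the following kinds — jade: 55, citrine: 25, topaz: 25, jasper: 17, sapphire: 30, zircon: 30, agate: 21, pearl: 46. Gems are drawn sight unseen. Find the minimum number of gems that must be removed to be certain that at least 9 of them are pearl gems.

212

In the worst case for collecting pearl gems, every non-pearl gem comes out first.
There are 55 + 25 + 25 + 17 + 30 + 30 + 21 = 203 non-pearl gems altogether.
After those, each further gem must be pearl, so 203 + 9 = 212 draws guarantee 9 pearl gems.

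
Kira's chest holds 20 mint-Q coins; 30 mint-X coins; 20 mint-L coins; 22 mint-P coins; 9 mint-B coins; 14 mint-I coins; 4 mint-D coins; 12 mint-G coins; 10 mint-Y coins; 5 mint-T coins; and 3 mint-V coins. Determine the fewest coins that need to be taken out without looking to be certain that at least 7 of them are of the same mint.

Put each drawn coin into a box by mint. The largest draw with every box below 7 takes min(count, 6) from each mint; mints with fewer than 6 contribute all they have.
Σ min(cᵢ, 6) = 6 + 6 + 6 + 6 + 6 + 6 + 4 + 6 + 6 + 5 + 3 = 60.
Draw number 60 + 1 = 61 must push one box to 7.

61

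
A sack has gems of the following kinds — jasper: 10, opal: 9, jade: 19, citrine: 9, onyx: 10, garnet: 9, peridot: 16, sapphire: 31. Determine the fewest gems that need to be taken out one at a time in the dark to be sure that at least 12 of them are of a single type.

Pigeonhole: the 8 types are the holes; the gems drawn are the pigeons.
To avoid 12 of any one type, the worst case takes at most 11 of each type, or every gem of a type that has fewer than 11.
That gives 10 + 9 + 11 + 9 + 10 + 9 + 11 + 11 = 80 gems with no type reaching 12.
The next gem forces some type to 12, so 80 + 1 = 81.

81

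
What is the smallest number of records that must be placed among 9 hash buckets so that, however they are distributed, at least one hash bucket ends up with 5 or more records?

With 36 records one could put exactly 4 in each of the 9 hash buckets, and no hash bucket would reach 5.
Pigeonhole: one more record must land in a hash bucket that already has 4, giving it 5.
So 9 × 4 + 1 = 37 records are required.

37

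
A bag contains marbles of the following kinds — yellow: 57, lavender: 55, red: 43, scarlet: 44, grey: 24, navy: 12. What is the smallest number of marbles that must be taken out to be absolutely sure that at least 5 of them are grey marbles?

216

In the worst case for collecting grey marbles, every non-grey marble comes out first.
There are 57 + 55 + 43 + 44 + 12 = 211 non-grey marbles altogether.
After those, each further marble must be grey, so 211 + 5 = 216 draws guarantee 5 grey marbles.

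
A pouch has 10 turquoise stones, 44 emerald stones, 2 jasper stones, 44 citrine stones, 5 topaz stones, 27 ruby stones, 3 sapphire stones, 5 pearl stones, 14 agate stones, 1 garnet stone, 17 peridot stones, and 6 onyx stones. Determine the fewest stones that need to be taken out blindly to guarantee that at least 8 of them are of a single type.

The 12 types are the holes; the stones drawn are the pigeons.
To avoid 8 of any one type, the worst case takes at most 7 of each type, or every stone of a type that has fewer than 7.
That gives 7 + 7 + 2 + 7 + 5 + 7 + 3 + 5 + 7 + 1 + 7 + 6 = 64 stones with no type reaching 8.
The next stone forces some type to 8, so 64 + 1 = 65.

65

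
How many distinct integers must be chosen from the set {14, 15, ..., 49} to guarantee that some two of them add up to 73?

Group the elements by complementary pair {x, 73−x}: {24,49}, {25,48}, {26,47}, …, giving 13 two-element pairs and 10 integers whose partner 73−x falls outside [14,49].
Pigeonhole: treating each of those 23 groups as a pigeonhole, one can pick one integer per group — 23 integers — with no two summing to 73.
The 24th integer lands in an occupied pair, forcing a sum of 73.

24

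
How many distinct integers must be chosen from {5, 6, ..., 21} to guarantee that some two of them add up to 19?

13

Group the elements by complementary pair {x, 19−x}: {5,14}, {6,13}, {7,12}, …, giving 5 two-element pairs and 7 integers whose partner 19−x falls outside [5,21].
Treating each of those 12 groups as a pigeonhole, one can pick one integer per group — 12 integers — with no two summing to 19.
The 13th integer lands in an occupied pair, forcing a sum of 19.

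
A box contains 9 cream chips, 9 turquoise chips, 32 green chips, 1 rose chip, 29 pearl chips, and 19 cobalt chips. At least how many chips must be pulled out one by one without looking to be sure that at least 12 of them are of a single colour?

53

Put each drawn chip into a box by colour. The largest draw with every box below 12 takes min(count, 11) from each colour; colours with fewer than 11 contribute all they have.
Σ min(cᵢ, 11) = 9 + 9 + 11 + 1 + 11 + 11 = 52.
Draw number 52 + 1 = 53 must push one box to 12.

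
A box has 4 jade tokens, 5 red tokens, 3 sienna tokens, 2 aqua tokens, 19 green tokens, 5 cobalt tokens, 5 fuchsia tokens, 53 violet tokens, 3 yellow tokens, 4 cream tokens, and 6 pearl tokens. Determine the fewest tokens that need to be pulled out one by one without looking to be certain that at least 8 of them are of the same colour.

The 11 colours are the holes; the tokens drawn are the pigeons.
To avoid 8 of any one colour, the worst case takes at most 7 of each colour, or every token of a colour that has fewer than 7.
That gives 4 + 5 + 3 + 2 + 7 + 5 + 5 + 7 + 3 + 4 + 6 = 51 tokens with no colour reaching 8.
The next token forces some colour to 8, so 51 + 1 = 52.

52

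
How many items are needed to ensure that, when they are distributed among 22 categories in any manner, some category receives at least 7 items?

With 132 items one could put exactly 6 in each of the 22 categories, and no category would reach 7.
One more item must land in a category that already has 6, giving it 7.
So 22 × 6 + 1 = 133 items are required.

133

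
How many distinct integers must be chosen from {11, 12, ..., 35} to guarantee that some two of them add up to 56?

19

Two chosen integers sum to 56 exactly when both halves of some pair {x, 56−x} with 21 ≤ x ≤ 56−x ≤ 35 are chosen — 7 such pairs.
The remaining 11 elements (those with no distinct partner in range) can never complete a 56-sum, so the worst case takes all of them and one from each pair: 11 + 7 = 18.
By the pigeonhole principle, the 19th integer has to be the second member of some pair, so 18 + 1 = 19.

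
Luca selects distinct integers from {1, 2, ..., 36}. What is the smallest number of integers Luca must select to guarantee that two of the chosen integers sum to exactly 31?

Two chosen integers sum to 31 exactly when both halves of some pair {x, 31−x} with 1 ≤ x ≤ 31−x ≤ 30 are chosen — 15 such pairs.
The remaining 6 elements (those with no distinct partner in range) can never complete a 31-sum, so the worst case takes all of them and one from each pair: 6 + 15 = 21.
Pigeonhole: the 22nd integer has to be the second member of some pair, so 21 + 1 = 22.

22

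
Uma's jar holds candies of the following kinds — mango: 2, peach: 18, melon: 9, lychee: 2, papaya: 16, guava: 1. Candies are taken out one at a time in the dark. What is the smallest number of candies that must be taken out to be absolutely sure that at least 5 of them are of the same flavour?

The 6 flavours are the holes; the candies drawn are the pigeons.
To avoid 5 of any one flavour, the worst case takes at most 4 of each flavour, or every candy of a flavour that has fewer than 4.
That gives 2 + 4 + 4 + 2 + 4 + 1 = 17 candies with no flavour reaching 5.
The next candy forces some flavour to 5, so 17 + 1 = 18.

18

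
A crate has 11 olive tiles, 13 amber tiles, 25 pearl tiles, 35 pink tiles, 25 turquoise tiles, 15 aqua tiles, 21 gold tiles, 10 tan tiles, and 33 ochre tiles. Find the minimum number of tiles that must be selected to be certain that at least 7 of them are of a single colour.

55

By pigeonhole, the 9 colours are the holes; the tiles drawn are the pigeons.
To avoid 7 of any one colour, the worst case takes at most 6 of each colour.
That gives 6 + 6 + 6 + 6 + 6 + 6 + 6 + 6 + 6 = 54 tiles with no colour reaching 7.
The next tile forces some colour to 7, so 54 + 1 = 55.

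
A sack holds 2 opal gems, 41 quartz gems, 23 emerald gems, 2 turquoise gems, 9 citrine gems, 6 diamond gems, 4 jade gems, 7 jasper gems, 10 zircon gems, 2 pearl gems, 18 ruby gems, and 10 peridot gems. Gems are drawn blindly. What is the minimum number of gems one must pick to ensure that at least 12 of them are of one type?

By the pigeonhole principle, put each drawn gem into a box by type. The largest draw with every box below 12 takes min(count, 11) from each type; types with fewer than 11 contribute all they have.
Σ min(cᵢ, 11) = 2 + 11 + 11 + 2 + 9 + 6 + 4 + 7 + 10 + 2 + 11 + 10 = 85.
Draw number 85 + 1 = 86 must push one box to 12.

86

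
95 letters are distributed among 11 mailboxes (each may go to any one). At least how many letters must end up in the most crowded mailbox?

9

By pigeonhole, the 11 mailboxes are the holes and the 95 letters are the pigeons.
If every mailbox held at most 8 letters, the total would be at most 11 × 8 = 88, which is less than 95.
So some mailbox holds at least ⌈95/11⌉ = 9 letters.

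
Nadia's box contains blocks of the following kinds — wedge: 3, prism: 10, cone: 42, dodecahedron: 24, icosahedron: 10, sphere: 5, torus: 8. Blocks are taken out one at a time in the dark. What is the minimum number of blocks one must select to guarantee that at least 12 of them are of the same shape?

59

The 7 shapes are the holes; the blocks drawn are the pigeons.
To avoid 12 of any one shape, the worst case takes at most 11 of each shape, or every block of a shape that has fewer than 11.
That gives 3 + 10 + 11 + 11 + 10 + 5 + 8 = 58 blocks with no shape reaching 12.
The next block forces some shape to 12, so 58 + 1 = 59.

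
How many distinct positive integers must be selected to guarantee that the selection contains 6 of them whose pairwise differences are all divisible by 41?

Integers whose pairwise differences are multiples of 41 are exactly those sharing a remainder mod 41. The 41 residue classes mod 41 are the pigeonholes.
With 205 integers one could put 5 in each residue class and have no class reach 6.
The 206th integer pushes some class to 6, so 41·5 + 1 = 206.

206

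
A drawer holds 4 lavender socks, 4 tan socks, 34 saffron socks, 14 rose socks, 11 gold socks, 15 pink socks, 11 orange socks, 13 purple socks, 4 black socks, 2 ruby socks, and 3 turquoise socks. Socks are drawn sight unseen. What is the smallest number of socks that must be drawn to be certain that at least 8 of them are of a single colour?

By the pigeonhole principle, the 11 colours are the holes; the socks drawn are the pigeons.
To avoid 8 of any one colour, the worst case takes at most 7 of each colour, or every sock of a colour that has fewer than 7.
That gives 4 + 4 + 7 + 7 + 7 + 7 + 7 + 7 + 4 + 2 + 3 = 59 socks with no colour reaching 8.
The next sock forces some colour to 8, so 59 + 1 = 60.

60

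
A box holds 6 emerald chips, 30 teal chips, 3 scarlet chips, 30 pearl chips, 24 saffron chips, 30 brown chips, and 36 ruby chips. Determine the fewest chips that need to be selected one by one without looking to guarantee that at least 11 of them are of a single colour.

The 7 colours are the holes; the chips drawn are the pigeons.
To avoid 11 of any one colour, the worst case takes at most 10 of each colour, or every chip of a colour that has fewer than 10.
That gives 6 + 10 + 3 + 10 + 10 + 10 + 10 = 59 chips with no colour reaching 11.
The next chip forces some colour to 11, so 59 + 1 = 60.

60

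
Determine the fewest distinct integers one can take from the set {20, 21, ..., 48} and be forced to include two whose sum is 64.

A set avoiding the sum 64 can contain at most one of each pair {x, 64−x}, plus the 5 elements whose complement lies outside the range or equal to its own complement.
The integers 32, …, 48 (17 of them) are such a set: any two sum to at least 32+33 = 65 > 64.
By pigeonhole, any 18th integer completes one of the 12 pairs, so 18 choices force a sum of 64.

18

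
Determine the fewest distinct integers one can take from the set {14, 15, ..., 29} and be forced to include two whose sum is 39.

11

Two chosen integers sum to 39 exactly when both halves of some pair {x, 39−x} with 14 ≤ x ≤ 39−x ≤ 25 are chosen — 6 such pairs.
The remaining 4 elements (those with no distinct partner in range) can never complete a 39-sum, so the worst case takes all of them and one from each pair: 4 + 6 = 10.
Pigeonhole: the 11th integer has to be the second member of some pair, so 10 + 1 = 11.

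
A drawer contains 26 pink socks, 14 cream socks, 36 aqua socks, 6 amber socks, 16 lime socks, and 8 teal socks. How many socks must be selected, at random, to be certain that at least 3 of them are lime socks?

In the worst case for collecting lime socks, every non-lime sock comes out first.
There are 26 + 14 + 36 + 6 + 8 = 90 non-lime socks altogether.
After those, each further sock must be lime, so 90 + 3 = 93 draws guarantee 3 lime socks.

93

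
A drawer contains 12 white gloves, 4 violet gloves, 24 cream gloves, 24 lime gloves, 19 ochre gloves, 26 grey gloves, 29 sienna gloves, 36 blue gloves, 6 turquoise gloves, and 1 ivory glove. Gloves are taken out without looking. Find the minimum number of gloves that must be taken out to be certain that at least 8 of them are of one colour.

An adversary could hand out at most 7 gloves per colour (violet, turquoise, ivory run out sooner): 7 + 4 + 7 + 7 + 7 + 7 + 7 + 7 + 6 + 1 = 60 gloves and still no colour has 8.
By pigeonhole, one more glove lands in a colour already at 7, so 61 draws are enough and 60 are not.

61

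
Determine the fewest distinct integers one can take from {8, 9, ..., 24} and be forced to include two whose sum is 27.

Two chosen integers sum to 27 exactly when both halves of some pair {x, 27−x} with 8 ≤ x ≤ 27−x ≤ 19 are chosen — 6 such pairs.
The remaining 5 elements (those with no distinct partner in range) can never complete a 27-sum, so the worst case takes all of them and one from each pair: 5 + 6 = 11.
The 12th integer has to be the second member of some pair, so 11 + 1 = 12.

12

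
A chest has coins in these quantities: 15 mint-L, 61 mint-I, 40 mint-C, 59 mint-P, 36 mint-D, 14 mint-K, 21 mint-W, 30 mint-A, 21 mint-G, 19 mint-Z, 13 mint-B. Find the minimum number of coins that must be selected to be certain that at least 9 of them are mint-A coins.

In the worst case for collecting mint-A coins, every non-mint-A coin comes out first.
There are 15 + 61 + 40 + 59 + 36 + 14 + 21 + 21 + 19 + 13 = 299 non-mint-A coins altogether.
After those, each further coin must be mint-A, so 299 + 9 = 308 draws guarantee 9 mint-A coins.

308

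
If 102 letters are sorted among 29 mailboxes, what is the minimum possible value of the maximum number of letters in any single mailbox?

4

The 29 mailboxes are the holes and the 102 letters are the pigeons.
If every mailbox held at most 3 letters, the total would be at most 29 × 3 = 87, which is less than 102.
So some mailbox holds at least ⌈102/29⌉ = 4 letters.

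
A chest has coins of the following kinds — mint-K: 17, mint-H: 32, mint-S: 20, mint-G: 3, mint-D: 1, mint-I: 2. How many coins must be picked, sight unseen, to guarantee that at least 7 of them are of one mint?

25

By pigeonhole, put each drawn coin into a box by mint. The largest draw with every box below 7 takes min(count, 6) from each mint; mints with fewer than 6 contribute all they have.
Σ min(cᵢ, 6) = 6 + 6 + 6 + 3 + 1 + 2 = 24.
Draw number 24 + 1 = 25 must push one box to 7.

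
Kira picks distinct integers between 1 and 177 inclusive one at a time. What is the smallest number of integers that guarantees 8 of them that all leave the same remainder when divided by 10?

71

By the pigeonhole principle, the 10 residue classes mod 10 are the pigeonholes.
With 70 integers one could put 7 in each residue class and have no class reach 8.
The 71st integer pushes some class to 8, so 10·7 + 1 = 71.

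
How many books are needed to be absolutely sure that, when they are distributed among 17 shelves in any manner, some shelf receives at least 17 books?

273

With 272 books one could put exactly 16 in each of the 17 shelves, and no shelf would reach 17.
By the pigeonhole principle, one more book must land in a shelf that already has 16, giving it 17.
So 17 × 16 + 1 = 273 books are required.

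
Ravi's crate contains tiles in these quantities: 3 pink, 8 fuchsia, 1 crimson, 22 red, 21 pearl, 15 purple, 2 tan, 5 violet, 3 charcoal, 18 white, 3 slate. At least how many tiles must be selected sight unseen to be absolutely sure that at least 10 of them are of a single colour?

An adversary could hand out at most 9 tiles per colour (7 colours run out sooner): 3 + 8 + 1 + 9 + 9 + 9 + 2 + 5 + 3 + 9 + 3 = 61 tiles and still no colour has 10.
One more tile lands in a colour already at 9, so 62 draws are enough and 61 are not.

62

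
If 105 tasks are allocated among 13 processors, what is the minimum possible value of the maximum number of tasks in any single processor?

The 13 processors are the holes and the 105 tasks are the pigeons.
If every processor held at most 8 tasks, the total would be at most 13 × 8 = 104, which is less than 105.
So some processor holds at least ⌈105/13⌉ = 9 tasks.

9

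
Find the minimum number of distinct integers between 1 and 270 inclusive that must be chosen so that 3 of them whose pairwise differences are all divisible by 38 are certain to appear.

77

Integers whose pairwise differences are multiples of 38 are exactly those sharing a remainder mod 38. By pigeonhole, the 38 residue classes mod 38 are the pigeonholes.
With 76 integers one could put 2 in each residue class and have no class reach 3.
The 77th integer pushes some class to 3, so 38·2 + 1 = 77.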